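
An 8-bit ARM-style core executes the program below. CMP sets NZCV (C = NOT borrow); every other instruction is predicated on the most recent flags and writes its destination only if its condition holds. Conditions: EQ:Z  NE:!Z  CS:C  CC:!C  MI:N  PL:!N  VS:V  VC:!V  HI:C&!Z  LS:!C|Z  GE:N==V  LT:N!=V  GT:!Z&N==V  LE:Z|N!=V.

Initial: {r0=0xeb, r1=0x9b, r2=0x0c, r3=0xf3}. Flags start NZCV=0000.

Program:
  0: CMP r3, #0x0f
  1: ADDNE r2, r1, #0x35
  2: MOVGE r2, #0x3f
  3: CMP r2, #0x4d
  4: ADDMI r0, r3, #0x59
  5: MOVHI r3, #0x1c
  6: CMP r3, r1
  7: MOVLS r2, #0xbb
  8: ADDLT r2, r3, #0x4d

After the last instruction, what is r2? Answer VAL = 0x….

[0] flags=1010 → (cmp)
[1] flags=1010 NE?T → r2=0xd0
[2] flags=1010 GE?F → skip
[3] flags=1010 → (cmp)
[4] flags=1010 MI?T → r0=0x4c
[5] flags=1010 HI?T → r3=0x1c
[6] flags=1001 → (cmp)
[7] flags=1001 LS?T → r2=0xbb
[8] flags=1001 LT?F → skip

VAL = 0xbb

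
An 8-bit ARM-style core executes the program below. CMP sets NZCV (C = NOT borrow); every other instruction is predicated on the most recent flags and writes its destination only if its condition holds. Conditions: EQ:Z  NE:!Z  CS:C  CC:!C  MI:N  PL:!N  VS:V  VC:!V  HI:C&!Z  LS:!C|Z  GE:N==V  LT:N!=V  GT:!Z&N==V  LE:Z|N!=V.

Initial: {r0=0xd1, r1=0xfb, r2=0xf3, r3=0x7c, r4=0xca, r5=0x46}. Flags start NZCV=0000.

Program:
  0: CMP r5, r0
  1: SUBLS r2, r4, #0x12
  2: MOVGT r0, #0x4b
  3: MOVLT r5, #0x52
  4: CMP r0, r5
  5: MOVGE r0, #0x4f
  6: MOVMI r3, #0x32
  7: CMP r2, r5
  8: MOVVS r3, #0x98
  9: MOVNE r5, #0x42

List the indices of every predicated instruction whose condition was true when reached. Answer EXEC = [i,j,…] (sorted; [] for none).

[0] flags=0000 → (cmp)
[1] flags=0000 LS?T → r2=0xb8
[2] flags=0000 GT?T → r0=0x4b
[3] flags=0000 LT?F → skip
[4] flags=0010 → (cmp)
[5] flags=0010 GE?T → r0=0x4f
[6] flags=0010 MI?F → skip
[7] flags=0011 → (cmp)
[8] flags=0011 VS?T → r3=0x98
[9] flags=0011 NE?T → r5=0x42

EXEC = [1,2,5,8,9]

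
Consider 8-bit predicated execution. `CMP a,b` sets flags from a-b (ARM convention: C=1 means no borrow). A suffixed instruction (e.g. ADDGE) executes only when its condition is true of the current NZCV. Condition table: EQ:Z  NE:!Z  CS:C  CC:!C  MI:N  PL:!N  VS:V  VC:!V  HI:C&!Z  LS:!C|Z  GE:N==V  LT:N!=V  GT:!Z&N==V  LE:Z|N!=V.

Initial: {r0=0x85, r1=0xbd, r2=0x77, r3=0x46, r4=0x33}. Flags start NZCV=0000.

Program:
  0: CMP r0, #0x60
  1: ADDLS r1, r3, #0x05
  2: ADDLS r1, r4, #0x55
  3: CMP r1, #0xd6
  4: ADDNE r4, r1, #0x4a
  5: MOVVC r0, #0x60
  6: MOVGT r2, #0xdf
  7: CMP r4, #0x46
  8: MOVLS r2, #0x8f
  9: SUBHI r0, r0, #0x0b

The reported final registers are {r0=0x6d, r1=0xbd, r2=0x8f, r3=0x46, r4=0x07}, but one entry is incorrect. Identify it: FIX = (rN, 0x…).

FIX = (r0, 0x60)

[0] flags=0011 → (cmp)
[1] flags=0011 LS?F → skip
[2] flags=0011 LS?F → skip
[3] flags=1000 → (cmp)
[4] flags=1000 NE?T → r4=0x07
[5] flags=1000 VC?T → r0=0x60
[6] flags=1000 GT?F → skip
[7] flags=1000 → (cmp)
[8] flags=1000 LS?T → r2=0x8f
[9] flags=1000 HI?F → skip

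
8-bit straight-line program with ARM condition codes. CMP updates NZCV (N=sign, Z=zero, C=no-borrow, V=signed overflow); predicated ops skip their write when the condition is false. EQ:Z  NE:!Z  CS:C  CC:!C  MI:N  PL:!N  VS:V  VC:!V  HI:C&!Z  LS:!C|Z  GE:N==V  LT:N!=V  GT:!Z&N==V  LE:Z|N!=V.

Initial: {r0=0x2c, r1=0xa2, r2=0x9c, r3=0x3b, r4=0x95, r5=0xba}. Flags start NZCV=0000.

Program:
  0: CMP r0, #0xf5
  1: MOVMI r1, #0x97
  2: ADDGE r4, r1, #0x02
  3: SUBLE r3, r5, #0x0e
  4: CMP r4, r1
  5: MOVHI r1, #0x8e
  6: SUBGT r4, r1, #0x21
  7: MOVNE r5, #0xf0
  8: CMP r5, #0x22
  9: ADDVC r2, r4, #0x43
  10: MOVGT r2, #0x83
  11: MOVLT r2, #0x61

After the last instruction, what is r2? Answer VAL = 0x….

VAL = 0x61

0: ✓ CMP  NZCV=0000
1: · MOVMI
2: ✓ ADDGE  r4←0xa4
3: · SUBLE
4: ✓ CMP  NZCV=0010
5: ✓ MOVHI  r1←0x8e
6: ✓ SUBGT  r4←0x6d
7: ✓ MOVNE  r5←0xf0
8: ✓ CMP  NZCV=1010
9: ✓ ADDVC  r2←0xb0
10: · MOVGT
11: ✓ MOVLT  r2←0x61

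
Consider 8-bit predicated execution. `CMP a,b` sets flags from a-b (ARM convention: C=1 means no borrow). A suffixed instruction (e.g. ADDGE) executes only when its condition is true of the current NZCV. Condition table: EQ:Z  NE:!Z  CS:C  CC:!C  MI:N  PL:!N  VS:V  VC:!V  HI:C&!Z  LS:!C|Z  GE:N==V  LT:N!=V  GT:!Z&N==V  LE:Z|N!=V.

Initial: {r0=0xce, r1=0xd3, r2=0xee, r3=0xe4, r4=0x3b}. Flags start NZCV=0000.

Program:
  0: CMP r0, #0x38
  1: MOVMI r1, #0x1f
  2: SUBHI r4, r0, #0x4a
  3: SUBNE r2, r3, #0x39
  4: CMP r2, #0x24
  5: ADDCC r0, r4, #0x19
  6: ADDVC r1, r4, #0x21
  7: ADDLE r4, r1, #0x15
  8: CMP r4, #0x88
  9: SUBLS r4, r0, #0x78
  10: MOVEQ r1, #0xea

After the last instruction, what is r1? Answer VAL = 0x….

0: ✓ CMP  NZCV=1010
1: ✓ MOVMI  r1←0x1f
2: ✓ SUBHI  r4←0x84
3: ✓ SUBNE  r2←0xab
4: ✓ CMP  NZCV=1010
5: · ADDCC
6: ✓ ADDVC  r1←0xa5
7: ✓ ADDLE  r4←0xba
8: ✓ CMP  NZCV=0010
9: · SUBLS
10: · MOVEQ

VAL = 0xa5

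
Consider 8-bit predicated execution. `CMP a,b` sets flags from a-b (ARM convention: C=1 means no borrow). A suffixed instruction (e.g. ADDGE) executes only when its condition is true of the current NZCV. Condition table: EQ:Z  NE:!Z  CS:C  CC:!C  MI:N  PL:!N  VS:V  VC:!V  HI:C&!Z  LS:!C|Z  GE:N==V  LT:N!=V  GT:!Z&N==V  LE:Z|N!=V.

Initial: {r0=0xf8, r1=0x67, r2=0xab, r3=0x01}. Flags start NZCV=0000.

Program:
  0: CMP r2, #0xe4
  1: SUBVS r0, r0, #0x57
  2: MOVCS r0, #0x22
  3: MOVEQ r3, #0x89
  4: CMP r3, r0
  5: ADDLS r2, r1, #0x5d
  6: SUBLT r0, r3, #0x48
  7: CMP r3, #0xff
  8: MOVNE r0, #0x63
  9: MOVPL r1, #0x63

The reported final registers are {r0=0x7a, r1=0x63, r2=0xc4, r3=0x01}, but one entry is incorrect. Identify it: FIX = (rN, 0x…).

FIX = (r0, 0x63)

[0] flags=1000 → (cmp)
[1] flags=1000 VS?F → skip
[2] flags=1000 CS?F → skip
[3] flags=1000 EQ?F → skip
[4] flags=0000 → (cmp)
[5] flags=0000 LS?T → r2=0xc4
[6] flags=0000 LT?F → skip
[7] flags=0000 → (cmp)
[8] flags=0000 NE?T → r0=0x63
[9] flags=0000 PL?T → r1=0x63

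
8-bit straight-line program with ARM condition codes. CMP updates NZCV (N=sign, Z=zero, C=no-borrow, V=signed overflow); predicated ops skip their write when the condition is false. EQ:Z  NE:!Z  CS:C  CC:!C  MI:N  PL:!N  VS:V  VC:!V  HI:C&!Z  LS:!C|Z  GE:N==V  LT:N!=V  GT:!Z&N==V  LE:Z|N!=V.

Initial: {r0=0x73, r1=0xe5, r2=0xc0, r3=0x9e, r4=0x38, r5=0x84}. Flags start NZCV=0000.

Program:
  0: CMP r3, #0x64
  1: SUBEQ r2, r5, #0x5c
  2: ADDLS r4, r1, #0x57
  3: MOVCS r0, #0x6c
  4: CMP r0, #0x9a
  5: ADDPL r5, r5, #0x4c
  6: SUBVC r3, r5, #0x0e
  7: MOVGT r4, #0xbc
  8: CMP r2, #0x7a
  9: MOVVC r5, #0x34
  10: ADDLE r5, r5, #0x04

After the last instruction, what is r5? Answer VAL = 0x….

VAL = 0x88

[0] flags=0011 → (cmp)
[1] flags=0011 EQ?F → skip
[2] flags=0011 LS?F → skip
[3] flags=0011 CS?T → r0=0x6c
[4] flags=1001 → (cmp)
[5] flags=1001 PL?F → skip
[6] flags=1001 VC?F → skip
[7] flags=1001 GT?T → r4=0xbc
[8] flags=0011 → (cmp)
[9] flags=0011 VC?F → skip
[10] flags=0011 LE?T → r5=0x88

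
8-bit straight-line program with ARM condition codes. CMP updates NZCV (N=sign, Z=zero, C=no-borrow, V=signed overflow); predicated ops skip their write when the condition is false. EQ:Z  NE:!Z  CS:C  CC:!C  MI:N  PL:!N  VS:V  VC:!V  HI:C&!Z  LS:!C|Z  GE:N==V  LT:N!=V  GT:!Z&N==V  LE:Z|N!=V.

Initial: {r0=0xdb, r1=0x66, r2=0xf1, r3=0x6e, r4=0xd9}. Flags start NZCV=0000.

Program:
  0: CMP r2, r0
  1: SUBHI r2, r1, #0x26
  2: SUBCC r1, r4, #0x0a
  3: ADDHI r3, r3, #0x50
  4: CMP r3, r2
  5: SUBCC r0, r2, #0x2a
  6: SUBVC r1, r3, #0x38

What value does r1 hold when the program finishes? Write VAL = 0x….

[0] flags=0010 → (cmp)
[1] flags=0010 HI?T → r2=0x40
[2] flags=0010 CC?F → skip
[3] flags=0010 HI?T → r3=0xbe
[4] flags=0011 → (cmp)
[5] flags=0011 CC?F → skip
[6] flags=0011 VC?F → skip

VAL = 0x66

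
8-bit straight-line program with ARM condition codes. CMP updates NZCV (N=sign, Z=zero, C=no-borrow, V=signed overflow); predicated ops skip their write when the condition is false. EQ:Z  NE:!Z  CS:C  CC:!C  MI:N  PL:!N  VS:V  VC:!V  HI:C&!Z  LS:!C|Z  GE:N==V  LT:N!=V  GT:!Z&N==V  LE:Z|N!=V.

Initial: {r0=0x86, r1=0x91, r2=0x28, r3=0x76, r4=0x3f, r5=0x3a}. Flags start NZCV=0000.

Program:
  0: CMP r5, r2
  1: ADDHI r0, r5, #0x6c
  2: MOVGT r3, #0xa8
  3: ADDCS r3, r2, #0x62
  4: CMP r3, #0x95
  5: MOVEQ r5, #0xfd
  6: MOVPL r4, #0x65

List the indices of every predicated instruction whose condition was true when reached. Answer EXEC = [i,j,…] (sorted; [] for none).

[0] flags=0010 → (cmp)
[1] flags=0010 HI?T → r0=0xa6
[2] flags=0010 GT?T → r3=0xa8
[3] flags=0010 CS?T → r3=0x8a
[4] flags=1000 → (cmp)
[5] flags=1000 EQ?F → skip
[6] flags=1000 PL?F → skip

EXEC = [1,2,3]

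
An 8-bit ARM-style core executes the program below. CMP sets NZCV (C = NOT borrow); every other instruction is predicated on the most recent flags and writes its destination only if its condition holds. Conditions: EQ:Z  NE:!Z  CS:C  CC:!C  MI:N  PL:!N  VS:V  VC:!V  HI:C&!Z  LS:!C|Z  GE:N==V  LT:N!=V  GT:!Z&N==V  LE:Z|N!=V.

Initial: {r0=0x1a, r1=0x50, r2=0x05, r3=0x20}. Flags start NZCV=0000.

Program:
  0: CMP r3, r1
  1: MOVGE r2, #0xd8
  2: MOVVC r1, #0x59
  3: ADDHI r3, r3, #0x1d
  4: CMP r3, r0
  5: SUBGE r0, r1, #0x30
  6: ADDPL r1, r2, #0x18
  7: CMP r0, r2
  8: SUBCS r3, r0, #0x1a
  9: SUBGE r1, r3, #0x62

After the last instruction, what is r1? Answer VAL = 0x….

[0] flags=1000 → (cmp)
[1] flags=1000 GE?F → skip
[2] flags=1000 VC?T → r1=0x59
[3] flags=1000 HI?F → skip
[4] flags=0010 → (cmp)
[5] flags=0010 GE?T → r0=0x29
[6] flags=0010 PL?T → r1=0x1d
[7] flags=0010 → (cmp)
[8] flags=0010 CS?T → r3=0x0f
[9] flags=0010 GE?T → r1=0xad

VAL = 0xad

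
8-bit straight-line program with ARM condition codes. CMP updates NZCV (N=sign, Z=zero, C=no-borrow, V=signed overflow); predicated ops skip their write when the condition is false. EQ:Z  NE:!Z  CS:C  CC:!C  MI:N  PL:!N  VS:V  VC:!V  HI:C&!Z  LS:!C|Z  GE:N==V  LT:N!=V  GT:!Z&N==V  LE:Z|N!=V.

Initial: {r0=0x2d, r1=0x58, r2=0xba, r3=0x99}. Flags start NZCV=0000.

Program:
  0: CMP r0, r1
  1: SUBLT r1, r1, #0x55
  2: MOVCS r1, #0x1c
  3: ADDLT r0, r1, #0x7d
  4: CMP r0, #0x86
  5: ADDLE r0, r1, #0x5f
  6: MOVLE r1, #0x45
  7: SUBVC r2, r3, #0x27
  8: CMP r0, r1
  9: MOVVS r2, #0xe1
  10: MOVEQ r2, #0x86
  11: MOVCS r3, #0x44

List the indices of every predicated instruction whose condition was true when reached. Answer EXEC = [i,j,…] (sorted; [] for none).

EXEC = [1,3,5,6,7,11]

0: ✓ CMP  NZCV=1000
1: ✓ SUBLT  r1←0x03
2: · MOVCS
3: ✓ ADDLT  r0←0x80
4: ✓ CMP  NZCV=1000
5: ✓ ADDLE  r0←0x62
6: ✓ MOVLE  r1←0x45
7: ✓ SUBVC  r2←0x72
8: ✓ CMP  NZCV=0010
9: · MOVVS
10: · MOVEQ
11: ✓ MOVCS  r3←0x44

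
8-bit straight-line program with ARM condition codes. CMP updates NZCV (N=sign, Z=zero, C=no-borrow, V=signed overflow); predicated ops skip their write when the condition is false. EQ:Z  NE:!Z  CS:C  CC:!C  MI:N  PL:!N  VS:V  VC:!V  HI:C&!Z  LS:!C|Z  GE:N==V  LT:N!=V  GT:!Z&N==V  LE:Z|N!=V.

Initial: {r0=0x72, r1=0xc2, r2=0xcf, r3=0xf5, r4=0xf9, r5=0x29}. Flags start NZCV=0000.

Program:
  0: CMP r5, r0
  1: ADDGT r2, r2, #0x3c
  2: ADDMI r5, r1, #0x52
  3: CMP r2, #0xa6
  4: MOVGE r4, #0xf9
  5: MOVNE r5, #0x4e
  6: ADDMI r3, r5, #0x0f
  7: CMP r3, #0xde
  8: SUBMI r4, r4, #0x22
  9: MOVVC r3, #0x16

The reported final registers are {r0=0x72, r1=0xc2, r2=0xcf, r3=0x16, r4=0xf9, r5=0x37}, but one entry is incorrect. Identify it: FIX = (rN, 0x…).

[0] flags=1000 → (cmp)
[1] flags=1000 GT?F → skip
[2] flags=1000 MI?T → r5=0x14
[3] flags=0010 → (cmp)
[4] flags=0010 GE?T → r4=0xf9
[5] flags=0010 NE?T → r5=0x4e
[6] flags=0010 MI?F → skip
[7] flags=0010 → (cmp)
[8] flags=0010 MI?F → skip
[9] flags=0010 VC?T → r3=0x16

FIX = (r5, 0x4e)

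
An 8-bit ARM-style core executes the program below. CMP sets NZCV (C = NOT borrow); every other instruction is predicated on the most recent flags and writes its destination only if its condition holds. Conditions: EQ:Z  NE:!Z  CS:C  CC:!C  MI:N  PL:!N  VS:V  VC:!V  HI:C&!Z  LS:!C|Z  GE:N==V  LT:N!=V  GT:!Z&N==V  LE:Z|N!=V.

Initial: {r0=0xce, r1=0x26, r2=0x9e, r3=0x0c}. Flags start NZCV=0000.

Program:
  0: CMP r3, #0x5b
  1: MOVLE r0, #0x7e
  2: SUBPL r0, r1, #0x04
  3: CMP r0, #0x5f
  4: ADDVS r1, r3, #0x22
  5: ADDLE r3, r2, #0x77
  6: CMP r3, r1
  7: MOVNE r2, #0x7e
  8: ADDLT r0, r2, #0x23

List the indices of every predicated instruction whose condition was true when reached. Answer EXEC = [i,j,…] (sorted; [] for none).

EXEC = [1,7,8]

[0] flags=1000 → (cmp)
[1] flags=1000 LE?T → r0=0x7e
[2] flags=1000 PL?F → skip
[3] flags=0010 → (cmp)
[4] flags=0010 VS?F → skip
[5] flags=0010 LE?F → skip
[6] flags=1000 → (cmp)
[7] flags=1000 NE?T → r2=0x7e
[8] flags=1000 LT?T → r0=0xa1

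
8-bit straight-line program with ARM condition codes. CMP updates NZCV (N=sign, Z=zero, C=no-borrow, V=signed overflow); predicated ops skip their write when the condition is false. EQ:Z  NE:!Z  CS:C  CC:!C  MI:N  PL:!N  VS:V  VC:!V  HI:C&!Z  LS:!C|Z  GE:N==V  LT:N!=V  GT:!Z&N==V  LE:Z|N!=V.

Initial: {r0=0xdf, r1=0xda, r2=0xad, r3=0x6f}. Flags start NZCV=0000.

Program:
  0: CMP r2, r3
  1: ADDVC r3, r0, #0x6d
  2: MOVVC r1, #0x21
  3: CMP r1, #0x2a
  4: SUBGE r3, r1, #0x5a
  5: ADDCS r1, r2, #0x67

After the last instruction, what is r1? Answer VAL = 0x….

[0] flags=0011 → (cmp)
[1] flags=0011 VC?F → skip
[2] flags=0011 VC?F → skip
[3] flags=1010 → (cmp)
[4] flags=1010 GE?F → skip
[5] flags=1010 CS?T → r1=0x14

VAL = 0x14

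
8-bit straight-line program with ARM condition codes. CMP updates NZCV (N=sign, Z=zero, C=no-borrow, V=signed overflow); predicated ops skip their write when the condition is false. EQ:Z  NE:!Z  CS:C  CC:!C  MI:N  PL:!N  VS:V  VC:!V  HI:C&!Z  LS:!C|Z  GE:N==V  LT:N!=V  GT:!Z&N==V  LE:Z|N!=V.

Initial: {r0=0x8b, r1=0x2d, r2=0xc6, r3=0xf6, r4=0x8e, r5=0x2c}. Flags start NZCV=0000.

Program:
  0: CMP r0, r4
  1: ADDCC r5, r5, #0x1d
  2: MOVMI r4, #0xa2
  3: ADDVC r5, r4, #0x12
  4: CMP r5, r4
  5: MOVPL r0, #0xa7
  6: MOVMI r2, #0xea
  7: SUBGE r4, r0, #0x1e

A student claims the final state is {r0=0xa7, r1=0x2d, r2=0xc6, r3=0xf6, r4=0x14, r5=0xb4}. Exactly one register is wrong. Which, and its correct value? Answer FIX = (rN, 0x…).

FIX = (r4, 0x89)

0: ✓ CMP  NZCV=1000
1: ✓ ADDCC  r5←0x49
2: ✓ MOVMI  r4←0xa2
3: ✓ ADDVC  r5←0xb4
4: ✓ CMP  NZCV=0010
5: ✓ MOVPL  r0←0xa7
6: · MOVMI
7: ✓ SUBGE  r4←0x89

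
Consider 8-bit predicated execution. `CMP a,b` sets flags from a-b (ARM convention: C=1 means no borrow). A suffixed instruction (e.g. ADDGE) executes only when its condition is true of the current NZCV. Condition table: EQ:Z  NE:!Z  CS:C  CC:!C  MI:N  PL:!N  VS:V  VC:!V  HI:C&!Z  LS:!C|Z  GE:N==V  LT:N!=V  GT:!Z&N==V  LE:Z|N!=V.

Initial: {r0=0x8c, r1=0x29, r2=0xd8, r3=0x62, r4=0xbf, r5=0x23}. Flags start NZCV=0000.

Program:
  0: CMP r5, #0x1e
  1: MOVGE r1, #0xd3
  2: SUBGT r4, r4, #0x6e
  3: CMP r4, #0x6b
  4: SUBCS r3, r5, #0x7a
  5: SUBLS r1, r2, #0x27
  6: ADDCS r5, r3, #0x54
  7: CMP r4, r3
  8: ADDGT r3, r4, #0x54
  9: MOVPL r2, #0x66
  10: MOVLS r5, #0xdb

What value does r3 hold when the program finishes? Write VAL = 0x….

VAL = 0x62

0: ✓ CMP  NZCV=0010
1: ✓ MOVGE  r1←0xd3
2: ✓ SUBGT  r4←0x51
3: ✓ CMP  NZCV=1000
4: · SUBCS
5: ✓ SUBLS  r1←0xb1
6: · ADDCS
7: ✓ CMP  NZCV=1000
8: · ADDGT
9: · MOVPL
10: ✓ MOVLS  r5←0xdb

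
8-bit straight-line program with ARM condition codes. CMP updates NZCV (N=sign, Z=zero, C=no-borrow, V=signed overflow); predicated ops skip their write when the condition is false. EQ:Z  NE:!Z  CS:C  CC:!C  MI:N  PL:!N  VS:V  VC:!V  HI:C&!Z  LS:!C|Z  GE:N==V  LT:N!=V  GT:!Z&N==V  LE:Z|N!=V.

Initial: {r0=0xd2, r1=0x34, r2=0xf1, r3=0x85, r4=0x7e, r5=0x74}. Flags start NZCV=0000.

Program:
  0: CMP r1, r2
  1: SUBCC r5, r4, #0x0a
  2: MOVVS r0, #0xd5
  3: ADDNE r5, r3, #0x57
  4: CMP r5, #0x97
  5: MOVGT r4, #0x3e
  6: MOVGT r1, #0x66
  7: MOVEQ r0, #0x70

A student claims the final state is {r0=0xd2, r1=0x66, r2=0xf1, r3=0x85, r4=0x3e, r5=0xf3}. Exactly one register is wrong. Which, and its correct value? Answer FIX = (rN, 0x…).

FIX = (r5, 0xdc)

0: ✓ CMP  NZCV=0000
1: ✓ SUBCC  r5←0x74
2: · MOVVS
3: ✓ ADDNE  r5←0xdc
4: ✓ CMP  NZCV=0010
5: ✓ MOVGT  r4←0x3e
6: ✓ MOVGT  r1←0x66
7: · MOVEQ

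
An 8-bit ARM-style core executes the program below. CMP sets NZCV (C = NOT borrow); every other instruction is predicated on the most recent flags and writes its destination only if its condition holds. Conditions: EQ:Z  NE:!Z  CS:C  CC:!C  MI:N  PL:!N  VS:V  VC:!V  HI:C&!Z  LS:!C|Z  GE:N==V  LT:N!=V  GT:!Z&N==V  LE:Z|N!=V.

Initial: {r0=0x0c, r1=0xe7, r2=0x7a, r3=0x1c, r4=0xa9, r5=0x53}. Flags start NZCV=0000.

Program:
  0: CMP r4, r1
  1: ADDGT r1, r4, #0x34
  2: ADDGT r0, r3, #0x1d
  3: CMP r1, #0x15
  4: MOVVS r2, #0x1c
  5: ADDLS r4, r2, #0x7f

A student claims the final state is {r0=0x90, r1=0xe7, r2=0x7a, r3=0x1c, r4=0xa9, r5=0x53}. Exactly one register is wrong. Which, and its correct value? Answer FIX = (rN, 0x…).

0: ✓ CMP  NZCV=1000
1: · ADDGT
2: · ADDGT
3: ✓ CMP  NZCV=1010
4: · MOVVS
5: · ADDLS

FIX = (r0, 0x0c)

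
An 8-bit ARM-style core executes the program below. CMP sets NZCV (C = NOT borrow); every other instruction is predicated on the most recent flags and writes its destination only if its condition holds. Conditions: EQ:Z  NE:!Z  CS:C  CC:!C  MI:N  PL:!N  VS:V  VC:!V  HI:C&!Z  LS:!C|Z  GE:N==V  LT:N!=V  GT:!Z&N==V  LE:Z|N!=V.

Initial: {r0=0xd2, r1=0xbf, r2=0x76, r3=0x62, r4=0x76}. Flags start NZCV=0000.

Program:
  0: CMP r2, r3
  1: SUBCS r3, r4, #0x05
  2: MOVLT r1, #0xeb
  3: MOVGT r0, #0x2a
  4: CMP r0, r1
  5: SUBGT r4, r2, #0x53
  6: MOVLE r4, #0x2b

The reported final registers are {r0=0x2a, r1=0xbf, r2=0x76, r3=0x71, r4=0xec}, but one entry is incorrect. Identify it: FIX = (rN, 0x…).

FIX = (r4, 0x23)

[0] flags=0010 → (cmp)
[1] flags=0010 CS?T → r3=0x71
[2] flags=0010 LT?F → skip
[3] flags=0010 GT?T → r0=0x2a
[4] flags=0000 → (cmp)
[5] flags=0000 GT?T → r4=0x23
[6] flags=0000 LE?F → skip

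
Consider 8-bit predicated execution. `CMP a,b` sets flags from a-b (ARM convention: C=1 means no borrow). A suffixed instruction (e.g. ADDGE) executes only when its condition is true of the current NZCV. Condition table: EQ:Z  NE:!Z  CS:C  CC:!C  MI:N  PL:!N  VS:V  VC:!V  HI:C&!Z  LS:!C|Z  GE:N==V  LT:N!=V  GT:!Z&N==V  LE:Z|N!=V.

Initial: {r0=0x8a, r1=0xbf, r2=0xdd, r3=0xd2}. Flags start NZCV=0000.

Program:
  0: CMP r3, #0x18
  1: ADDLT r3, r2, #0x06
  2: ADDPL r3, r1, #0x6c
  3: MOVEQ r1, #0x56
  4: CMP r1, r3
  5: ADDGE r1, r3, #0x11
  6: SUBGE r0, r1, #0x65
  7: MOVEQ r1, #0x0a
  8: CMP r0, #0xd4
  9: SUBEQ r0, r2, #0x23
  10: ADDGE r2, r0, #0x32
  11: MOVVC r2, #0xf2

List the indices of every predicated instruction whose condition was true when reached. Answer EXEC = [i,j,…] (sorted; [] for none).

EXEC = [1,11]

0: ✓ CMP  NZCV=1010
1: ✓ ADDLT  r3←0xe3
2: · ADDPL
3: · MOVEQ
4: ✓ CMP  NZCV=1000
5: · ADDGE
6: · SUBGE
7: · MOVEQ
8: ✓ CMP  NZCV=1000
9: · SUBEQ
10: · ADDGE
11: ✓ MOVVC  r2←0xf2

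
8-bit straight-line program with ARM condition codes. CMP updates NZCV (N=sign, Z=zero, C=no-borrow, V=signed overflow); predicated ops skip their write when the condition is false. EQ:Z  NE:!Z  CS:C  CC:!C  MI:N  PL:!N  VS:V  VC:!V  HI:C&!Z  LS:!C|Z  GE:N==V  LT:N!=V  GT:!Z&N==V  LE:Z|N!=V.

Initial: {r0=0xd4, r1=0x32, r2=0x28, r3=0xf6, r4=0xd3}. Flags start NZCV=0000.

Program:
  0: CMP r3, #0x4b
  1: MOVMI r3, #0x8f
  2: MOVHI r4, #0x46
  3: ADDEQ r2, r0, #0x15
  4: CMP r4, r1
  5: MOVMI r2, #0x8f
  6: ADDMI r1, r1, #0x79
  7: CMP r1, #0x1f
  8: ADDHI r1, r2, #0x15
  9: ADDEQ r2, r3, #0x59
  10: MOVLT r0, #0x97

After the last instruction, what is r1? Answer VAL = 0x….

0: ✓ CMP  NZCV=1010
1: ✓ MOVMI  r3←0x8f
2: ✓ MOVHI  r4←0x46
3: · ADDEQ
4: ✓ CMP  NZCV=0010
5: · MOVMI
6: · ADDMI
7: ✓ CMP  NZCV=0010
8: ✓ ADDHI  r1←0x3d
9: · ADDEQ
10: · MOVLT

VAL = 0x3d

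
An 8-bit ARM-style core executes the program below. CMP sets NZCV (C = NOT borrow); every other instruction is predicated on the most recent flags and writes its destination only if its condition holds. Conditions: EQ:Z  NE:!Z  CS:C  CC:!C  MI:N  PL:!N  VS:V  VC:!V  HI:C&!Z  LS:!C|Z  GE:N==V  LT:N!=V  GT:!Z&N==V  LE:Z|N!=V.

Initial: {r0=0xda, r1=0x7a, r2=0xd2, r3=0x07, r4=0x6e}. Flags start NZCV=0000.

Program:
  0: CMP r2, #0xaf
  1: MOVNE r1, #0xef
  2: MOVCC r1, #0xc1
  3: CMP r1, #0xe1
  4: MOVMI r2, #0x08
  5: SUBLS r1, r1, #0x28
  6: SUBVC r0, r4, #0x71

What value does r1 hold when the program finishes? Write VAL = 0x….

VAL = 0xef

0: ✓ CMP  NZCV=0010
1: ✓ MOVNE  r1←0xef
2: · MOVCC
3: ✓ CMP  NZCV=0010
4: · MOVMI
5: · SUBLS
6: ✓ SUBVC  r0←0xfd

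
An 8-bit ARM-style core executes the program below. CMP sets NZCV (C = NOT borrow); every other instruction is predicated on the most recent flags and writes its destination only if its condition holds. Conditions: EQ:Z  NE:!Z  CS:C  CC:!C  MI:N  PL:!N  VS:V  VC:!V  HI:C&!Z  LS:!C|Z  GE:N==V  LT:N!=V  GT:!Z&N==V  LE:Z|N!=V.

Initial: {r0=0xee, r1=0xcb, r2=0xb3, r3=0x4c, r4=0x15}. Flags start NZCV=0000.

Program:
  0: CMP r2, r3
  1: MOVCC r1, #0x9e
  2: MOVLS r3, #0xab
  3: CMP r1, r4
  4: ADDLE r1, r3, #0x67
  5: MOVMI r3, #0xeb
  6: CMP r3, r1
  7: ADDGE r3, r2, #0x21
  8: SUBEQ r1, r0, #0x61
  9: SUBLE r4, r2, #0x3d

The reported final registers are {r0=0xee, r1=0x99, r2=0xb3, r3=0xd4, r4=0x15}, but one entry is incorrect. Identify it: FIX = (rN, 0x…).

FIX = (r1, 0xb3)

[0] flags=0011 → (cmp)
[1] flags=0011 CC?F → skip
[2] flags=0011 LS?F → skip
[3] flags=1010 → (cmp)
[4] flags=1010 LE?T → r1=0xb3
[5] flags=1010 MI?T → r3=0xeb
[6] flags=0010 → (cmp)
[7] flags=0010 GE?T → r3=0xd4
[8] flags=0010 EQ?F → skip
[9] flags=0010 LE?F → skip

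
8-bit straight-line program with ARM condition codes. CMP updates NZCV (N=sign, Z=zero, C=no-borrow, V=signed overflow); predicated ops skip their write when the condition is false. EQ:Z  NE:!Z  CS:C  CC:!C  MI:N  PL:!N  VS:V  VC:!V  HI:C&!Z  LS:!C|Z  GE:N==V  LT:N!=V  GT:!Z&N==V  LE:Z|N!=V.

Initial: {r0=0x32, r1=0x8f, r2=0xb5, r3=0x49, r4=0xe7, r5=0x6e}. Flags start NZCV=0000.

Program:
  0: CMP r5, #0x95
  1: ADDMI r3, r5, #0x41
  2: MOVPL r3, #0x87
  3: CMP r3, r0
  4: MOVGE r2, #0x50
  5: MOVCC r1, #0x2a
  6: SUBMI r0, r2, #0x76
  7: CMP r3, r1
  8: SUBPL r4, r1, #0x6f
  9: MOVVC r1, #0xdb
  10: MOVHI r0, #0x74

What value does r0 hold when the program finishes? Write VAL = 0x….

[0] flags=1001 → (cmp)
[1] flags=1001 MI?T → r3=0xaf
[2] flags=1001 PL?F → skip
[3] flags=0011 → (cmp)
[4] flags=0011 GE?F → skip
[5] flags=0011 CC?F → skip
[6] flags=0011 MI?F → skip
[7] flags=0010 → (cmp)
[8] flags=0010 PL?T → r4=0x20
[9] flags=0010 VC?T → r1=0xdb
[10] flags=0010 HI?T → r0=0x74

VAL = 0x74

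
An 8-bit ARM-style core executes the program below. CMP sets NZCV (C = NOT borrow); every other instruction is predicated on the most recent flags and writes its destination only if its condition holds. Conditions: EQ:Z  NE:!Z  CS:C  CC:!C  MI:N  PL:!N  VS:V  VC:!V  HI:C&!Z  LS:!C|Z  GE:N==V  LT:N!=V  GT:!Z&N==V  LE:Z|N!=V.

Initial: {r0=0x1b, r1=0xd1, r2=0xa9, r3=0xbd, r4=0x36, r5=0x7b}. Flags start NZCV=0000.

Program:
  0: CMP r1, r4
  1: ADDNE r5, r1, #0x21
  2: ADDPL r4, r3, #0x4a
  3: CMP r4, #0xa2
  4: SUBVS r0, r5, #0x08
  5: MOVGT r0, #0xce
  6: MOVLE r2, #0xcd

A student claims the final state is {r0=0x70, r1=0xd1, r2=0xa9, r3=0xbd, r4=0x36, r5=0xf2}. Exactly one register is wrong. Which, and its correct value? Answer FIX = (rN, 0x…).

FIX = (r0, 0xce)

0: ✓ CMP  NZCV=1010
1: ✓ ADDNE  r5←0xf2
2: · ADDPL
3: ✓ CMP  NZCV=1001
4: ✓ SUBVS  r0←0xea
5: ✓ MOVGT  r0←0xce
6: · MOVLE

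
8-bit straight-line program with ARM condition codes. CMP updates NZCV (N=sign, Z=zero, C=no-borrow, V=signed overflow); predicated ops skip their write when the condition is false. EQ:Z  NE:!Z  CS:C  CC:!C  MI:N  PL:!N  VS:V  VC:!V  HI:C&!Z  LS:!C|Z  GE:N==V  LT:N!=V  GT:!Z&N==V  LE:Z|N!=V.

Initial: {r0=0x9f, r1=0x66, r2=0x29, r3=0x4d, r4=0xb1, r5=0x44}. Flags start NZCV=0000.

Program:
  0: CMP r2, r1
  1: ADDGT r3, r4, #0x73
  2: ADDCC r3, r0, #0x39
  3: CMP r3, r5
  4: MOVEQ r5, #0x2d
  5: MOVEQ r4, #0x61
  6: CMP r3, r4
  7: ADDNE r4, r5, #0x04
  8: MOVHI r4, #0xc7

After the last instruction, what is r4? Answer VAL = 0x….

VAL = 0xc7

0: ✓ CMP  NZCV=1000
1: · ADDGT
2: ✓ ADDCC  r3←0xd8
3: ✓ CMP  NZCV=1010
4: · MOVEQ
5: · MOVEQ
6: ✓ CMP  NZCV=0010
7: ✓ ADDNE  r4←0x48
8: ✓ MOVHI  r4←0xc7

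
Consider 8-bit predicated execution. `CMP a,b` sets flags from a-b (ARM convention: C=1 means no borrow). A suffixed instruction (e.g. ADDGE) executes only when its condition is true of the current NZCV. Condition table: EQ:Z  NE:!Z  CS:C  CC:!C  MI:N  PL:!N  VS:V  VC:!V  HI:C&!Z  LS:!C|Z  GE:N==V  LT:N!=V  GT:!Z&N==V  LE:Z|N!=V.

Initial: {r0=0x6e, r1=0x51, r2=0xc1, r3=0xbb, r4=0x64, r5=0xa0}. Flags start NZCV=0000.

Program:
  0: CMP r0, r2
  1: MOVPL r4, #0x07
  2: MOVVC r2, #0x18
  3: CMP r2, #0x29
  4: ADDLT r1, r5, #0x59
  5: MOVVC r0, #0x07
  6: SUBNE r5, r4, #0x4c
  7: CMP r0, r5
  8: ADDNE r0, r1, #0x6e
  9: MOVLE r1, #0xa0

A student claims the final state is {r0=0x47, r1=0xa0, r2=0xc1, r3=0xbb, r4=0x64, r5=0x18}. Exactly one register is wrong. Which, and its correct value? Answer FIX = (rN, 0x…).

FIX = (r0, 0x67)

[0] flags=1001 → (cmp)
[1] flags=1001 PL?F → skip
[2] flags=1001 VC?F → skip
[3] flags=1010 → (cmp)
[4] flags=1010 LT?T → r1=0xf9
[5] flags=1010 VC?T → r0=0x07
[6] flags=1010 NE?T → r5=0x18
[7] flags=1000 → (cmp)
[8] flags=1000 NE?T → r0=0x67
[9] flags=1000 LE?T → r1=0xa0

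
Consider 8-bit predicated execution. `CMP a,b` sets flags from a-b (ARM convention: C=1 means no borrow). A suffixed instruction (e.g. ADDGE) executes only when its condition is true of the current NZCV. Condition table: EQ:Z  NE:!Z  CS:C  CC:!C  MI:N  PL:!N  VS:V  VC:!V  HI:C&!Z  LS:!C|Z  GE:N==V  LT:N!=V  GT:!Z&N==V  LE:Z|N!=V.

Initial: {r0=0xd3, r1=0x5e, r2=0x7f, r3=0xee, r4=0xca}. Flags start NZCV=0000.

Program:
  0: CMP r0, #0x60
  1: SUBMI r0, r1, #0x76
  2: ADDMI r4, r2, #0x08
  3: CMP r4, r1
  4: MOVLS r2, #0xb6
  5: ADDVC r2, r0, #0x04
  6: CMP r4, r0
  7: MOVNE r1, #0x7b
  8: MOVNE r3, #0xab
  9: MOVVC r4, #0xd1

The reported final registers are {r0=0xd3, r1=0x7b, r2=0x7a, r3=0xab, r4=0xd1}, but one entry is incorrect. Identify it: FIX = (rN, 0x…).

0: ✓ CMP  NZCV=0011
1: · SUBMI
2: · ADDMI
3: ✓ CMP  NZCV=0011
4: · MOVLS
5: · ADDVC
6: ✓ CMP  NZCV=1000
7: ✓ MOVNE  r1←0x7b
8: ✓ MOVNE  r3←0xab
9: ✓ MOVVC  r4←0xd1

FIX = (r2, 0x7f)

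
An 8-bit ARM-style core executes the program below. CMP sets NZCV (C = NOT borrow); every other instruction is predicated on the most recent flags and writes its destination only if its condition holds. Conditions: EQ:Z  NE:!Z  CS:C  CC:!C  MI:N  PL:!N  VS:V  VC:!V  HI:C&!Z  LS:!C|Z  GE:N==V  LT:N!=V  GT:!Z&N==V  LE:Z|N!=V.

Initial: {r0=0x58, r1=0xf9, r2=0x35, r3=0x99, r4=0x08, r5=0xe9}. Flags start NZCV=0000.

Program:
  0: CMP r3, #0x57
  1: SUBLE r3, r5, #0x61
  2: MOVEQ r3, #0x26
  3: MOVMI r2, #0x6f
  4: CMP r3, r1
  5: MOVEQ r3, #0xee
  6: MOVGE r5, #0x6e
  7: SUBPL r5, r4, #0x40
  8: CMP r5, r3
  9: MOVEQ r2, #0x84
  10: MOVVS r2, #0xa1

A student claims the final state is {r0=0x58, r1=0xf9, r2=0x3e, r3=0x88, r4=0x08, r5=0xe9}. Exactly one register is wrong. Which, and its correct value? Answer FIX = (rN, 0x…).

0: ✓ CMP  NZCV=0011
1: ✓ SUBLE  r3←0x88
2: · MOVEQ
3: · MOVMI
4: ✓ CMP  NZCV=1000
5: · MOVEQ
6: · MOVGE
7: · SUBPL
8: ✓ CMP  NZCV=0010
9: · MOVEQ
10: · MOVVS

FIX = (r2, 0x35)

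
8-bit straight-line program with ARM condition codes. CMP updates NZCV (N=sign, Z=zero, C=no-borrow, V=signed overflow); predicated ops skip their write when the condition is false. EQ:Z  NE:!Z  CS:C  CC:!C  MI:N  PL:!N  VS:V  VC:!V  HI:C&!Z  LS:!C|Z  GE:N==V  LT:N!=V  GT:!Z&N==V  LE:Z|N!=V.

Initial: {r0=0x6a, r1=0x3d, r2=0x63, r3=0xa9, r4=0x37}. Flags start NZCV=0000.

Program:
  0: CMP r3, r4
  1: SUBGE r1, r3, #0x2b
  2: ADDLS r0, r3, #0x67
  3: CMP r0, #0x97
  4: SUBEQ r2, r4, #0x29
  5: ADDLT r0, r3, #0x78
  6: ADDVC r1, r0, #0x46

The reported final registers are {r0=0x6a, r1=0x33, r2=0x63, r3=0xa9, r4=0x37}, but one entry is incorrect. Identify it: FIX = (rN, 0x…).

[0] flags=0011 → (cmp)
[1] flags=0011 GE?F → skip
[2] flags=0011 LS?F → skip
[3] flags=1001 → (cmp)
[4] flags=1001 EQ?F → skip
[5] flags=1001 LT?F → skip
[6] flags=1001 VC?F → skip

FIX = (r1, 0x3d)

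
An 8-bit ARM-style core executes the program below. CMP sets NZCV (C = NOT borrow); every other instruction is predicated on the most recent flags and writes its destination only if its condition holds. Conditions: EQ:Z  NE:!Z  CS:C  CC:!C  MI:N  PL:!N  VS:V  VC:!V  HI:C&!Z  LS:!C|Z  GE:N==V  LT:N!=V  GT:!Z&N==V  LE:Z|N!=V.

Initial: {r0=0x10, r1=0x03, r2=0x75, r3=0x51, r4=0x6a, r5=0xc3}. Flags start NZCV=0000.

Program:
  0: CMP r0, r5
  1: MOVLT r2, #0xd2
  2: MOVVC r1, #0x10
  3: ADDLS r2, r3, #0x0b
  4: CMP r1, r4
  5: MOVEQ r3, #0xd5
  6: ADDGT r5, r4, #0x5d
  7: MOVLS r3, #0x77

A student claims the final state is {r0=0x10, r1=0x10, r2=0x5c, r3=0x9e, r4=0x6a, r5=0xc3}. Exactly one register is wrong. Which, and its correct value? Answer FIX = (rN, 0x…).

FIX = (r3, 0x77)

0: ✓ CMP  NZCV=0000
1: · MOVLT
2: ✓ MOVVC  r1←0x10
3: ✓ ADDLS  r2←0x5c
4: ✓ CMP  NZCV=1000
5: · MOVEQ
6: · ADDGT
7: ✓ MOVLS  r3←0x77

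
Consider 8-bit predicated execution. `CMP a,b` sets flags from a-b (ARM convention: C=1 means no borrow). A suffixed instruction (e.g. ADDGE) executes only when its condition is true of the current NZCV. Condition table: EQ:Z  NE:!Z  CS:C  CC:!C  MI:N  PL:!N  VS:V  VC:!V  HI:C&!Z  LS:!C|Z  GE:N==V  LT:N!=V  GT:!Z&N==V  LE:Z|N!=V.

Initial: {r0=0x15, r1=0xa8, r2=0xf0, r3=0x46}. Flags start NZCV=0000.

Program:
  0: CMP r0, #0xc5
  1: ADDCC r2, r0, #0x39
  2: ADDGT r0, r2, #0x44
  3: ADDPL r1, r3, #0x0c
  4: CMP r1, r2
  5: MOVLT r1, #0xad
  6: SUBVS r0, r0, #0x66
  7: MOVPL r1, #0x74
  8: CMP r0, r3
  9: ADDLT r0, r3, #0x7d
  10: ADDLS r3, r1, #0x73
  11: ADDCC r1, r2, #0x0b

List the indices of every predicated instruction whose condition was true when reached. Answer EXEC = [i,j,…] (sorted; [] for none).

EXEC = [1,2,3,7,9]

0: ✓ CMP  NZCV=0000
1: ✓ ADDCC  r2←0x4e
2: ✓ ADDGT  r0←0x92
3: ✓ ADDPL  r1←0x52
4: ✓ CMP  NZCV=0010
5: · MOVLT
6: · SUBVS
7: ✓ MOVPL  r1←0x74
8: ✓ CMP  NZCV=0011
9: ✓ ADDLT  r0←0xc3
10: · ADDLS
11: · ADDCC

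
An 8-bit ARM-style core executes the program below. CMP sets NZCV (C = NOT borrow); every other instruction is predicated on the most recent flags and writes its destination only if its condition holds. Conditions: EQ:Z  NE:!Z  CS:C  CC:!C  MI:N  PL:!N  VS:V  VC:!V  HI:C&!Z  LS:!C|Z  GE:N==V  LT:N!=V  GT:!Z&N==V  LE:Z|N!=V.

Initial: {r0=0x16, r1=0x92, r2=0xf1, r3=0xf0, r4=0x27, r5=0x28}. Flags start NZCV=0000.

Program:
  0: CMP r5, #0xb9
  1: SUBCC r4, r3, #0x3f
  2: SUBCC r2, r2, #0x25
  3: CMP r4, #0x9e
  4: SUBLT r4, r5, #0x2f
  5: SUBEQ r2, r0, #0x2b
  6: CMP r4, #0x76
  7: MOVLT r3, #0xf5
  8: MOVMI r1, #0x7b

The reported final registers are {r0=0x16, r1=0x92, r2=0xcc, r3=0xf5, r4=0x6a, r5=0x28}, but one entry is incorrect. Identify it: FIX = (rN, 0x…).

[0] flags=0000 → (cmp)
[1] flags=0000 CC?T → r4=0xb1
[2] flags=0000 CC?T → r2=0xcc
[3] flags=0010 → (cmp)
[4] flags=0010 LT?F → skip
[5] flags=0010 EQ?F → skip
[6] flags=0011 → (cmp)
[7] flags=0011 LT?T → r3=0xf5
[8] flags=0011 MI?F → skip

FIX = (r4, 0xb1)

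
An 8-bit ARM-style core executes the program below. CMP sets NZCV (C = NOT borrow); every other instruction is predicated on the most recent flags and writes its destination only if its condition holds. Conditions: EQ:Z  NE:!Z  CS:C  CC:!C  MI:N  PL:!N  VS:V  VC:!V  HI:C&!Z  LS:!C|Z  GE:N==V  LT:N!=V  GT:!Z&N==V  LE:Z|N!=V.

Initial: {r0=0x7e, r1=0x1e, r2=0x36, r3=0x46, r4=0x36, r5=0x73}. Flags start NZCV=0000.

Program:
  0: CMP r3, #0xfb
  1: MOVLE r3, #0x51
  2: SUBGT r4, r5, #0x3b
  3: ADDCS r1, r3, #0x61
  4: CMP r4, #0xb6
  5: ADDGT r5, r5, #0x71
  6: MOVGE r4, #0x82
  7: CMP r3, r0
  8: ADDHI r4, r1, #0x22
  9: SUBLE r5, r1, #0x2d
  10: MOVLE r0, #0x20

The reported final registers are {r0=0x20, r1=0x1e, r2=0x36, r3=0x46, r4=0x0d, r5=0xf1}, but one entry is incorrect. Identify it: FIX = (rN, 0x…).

0: ✓ CMP  NZCV=0000
1: · MOVLE
2: ✓ SUBGT  r4←0x38
3: · ADDCS
4: ✓ CMP  NZCV=1001
5: ✓ ADDGT  r5←0xe4
6: ✓ MOVGE  r4←0x82
7: ✓ CMP  NZCV=1000
8: · ADDHI
9: ✓ SUBLE  r5←0xf1
10: ✓ MOVLE  r0←0x20

FIX = (r4, 0x82)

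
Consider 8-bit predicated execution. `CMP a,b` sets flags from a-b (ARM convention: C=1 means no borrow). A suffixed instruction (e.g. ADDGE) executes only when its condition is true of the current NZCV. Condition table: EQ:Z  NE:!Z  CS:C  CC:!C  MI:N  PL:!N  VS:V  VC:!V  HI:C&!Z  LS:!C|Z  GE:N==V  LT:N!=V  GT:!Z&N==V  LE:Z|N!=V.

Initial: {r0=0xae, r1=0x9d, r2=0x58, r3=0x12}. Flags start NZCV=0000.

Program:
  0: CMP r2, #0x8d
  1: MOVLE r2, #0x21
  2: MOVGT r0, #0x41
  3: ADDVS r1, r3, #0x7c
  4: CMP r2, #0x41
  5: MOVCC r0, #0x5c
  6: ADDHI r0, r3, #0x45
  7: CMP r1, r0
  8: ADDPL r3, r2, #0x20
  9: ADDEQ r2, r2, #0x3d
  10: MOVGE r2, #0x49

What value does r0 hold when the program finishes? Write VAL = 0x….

VAL = 0x57

[0] flags=1001 → (cmp)
[1] flags=1001 LE?F → skip
[2] flags=1001 GT?T → r0=0x41
[3] flags=1001 VS?T → r1=0x8e
[4] flags=0010 → (cmp)
[5] flags=0010 CC?F → skip
[6] flags=0010 HI?T → r0=0x57
[7] flags=0011 → (cmp)
[8] flags=0011 PL?T → r3=0x78
[9] flags=0011 EQ?F → skip
[10] flags=0011 GE?F → skip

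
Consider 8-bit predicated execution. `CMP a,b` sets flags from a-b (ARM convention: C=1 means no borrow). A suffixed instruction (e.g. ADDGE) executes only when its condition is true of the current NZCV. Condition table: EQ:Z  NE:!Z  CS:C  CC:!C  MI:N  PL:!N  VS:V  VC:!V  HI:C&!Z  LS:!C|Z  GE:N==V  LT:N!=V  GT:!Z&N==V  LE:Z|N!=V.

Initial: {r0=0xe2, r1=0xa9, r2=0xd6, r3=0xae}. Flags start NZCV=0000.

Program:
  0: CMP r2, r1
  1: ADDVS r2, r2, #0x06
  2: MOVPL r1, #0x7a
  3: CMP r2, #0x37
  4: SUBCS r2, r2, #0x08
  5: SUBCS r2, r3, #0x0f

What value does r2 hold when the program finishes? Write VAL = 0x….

0: ✓ CMP  NZCV=0010
1: · ADDVS
2: ✓ MOVPL  r1←0x7a
3: ✓ CMP  NZCV=1010
4: ✓ SUBCS  r2←0xce
5: ✓ SUBCS  r2←0x9f

VAL = 0x9f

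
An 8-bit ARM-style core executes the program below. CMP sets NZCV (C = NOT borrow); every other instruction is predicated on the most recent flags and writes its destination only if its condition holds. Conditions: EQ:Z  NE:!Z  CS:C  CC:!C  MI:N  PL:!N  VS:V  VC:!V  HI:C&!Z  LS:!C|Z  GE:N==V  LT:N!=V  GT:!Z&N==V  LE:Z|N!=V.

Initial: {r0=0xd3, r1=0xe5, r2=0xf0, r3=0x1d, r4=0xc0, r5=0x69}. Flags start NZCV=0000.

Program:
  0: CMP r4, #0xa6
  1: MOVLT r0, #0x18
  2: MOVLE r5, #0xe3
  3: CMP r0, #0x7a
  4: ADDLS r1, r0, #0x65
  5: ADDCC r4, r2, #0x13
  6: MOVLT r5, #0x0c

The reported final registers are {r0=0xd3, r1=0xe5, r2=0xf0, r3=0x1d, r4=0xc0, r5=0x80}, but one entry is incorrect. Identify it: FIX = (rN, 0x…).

FIX = (r5, 0x0c)

[0] flags=0010 → (cmp)
[1] flags=0010 LT?F → skip
[2] flags=0010 LE?F → skip
[3] flags=0011 → (cmp)
[4] flags=0011 LS?F → skip
[5] flags=0011 CC?F → skip
[6] flags=0011 LT?T → r5=0x0c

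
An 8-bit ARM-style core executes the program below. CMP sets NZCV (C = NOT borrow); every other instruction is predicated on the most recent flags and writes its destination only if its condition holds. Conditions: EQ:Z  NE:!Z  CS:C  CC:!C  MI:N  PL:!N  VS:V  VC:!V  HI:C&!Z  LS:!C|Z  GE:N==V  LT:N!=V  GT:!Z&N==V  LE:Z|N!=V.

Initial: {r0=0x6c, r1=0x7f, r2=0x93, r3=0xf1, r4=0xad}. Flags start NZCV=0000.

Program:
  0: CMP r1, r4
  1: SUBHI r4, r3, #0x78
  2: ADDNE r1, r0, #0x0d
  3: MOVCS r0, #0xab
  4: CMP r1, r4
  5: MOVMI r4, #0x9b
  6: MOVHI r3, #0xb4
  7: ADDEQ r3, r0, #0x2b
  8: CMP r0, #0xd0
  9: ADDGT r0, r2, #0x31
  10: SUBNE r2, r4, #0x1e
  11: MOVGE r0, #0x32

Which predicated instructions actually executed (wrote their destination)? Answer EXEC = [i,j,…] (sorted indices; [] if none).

0: ✓ CMP  NZCV=1001
1: · SUBHI
2: ✓ ADDNE  r1←0x79
3: · MOVCS
4: ✓ CMP  NZCV=1001
5: ✓ MOVMI  r4←0x9b
6: · MOVHI
7: · ADDEQ
8: ✓ CMP  NZCV=1001
9: ✓ ADDGT  r0←0xc4
10: ✓ SUBNE  r2←0x7d
11: ✓ MOVGE  r0←0x32

EXEC = [2,5,9,10,11]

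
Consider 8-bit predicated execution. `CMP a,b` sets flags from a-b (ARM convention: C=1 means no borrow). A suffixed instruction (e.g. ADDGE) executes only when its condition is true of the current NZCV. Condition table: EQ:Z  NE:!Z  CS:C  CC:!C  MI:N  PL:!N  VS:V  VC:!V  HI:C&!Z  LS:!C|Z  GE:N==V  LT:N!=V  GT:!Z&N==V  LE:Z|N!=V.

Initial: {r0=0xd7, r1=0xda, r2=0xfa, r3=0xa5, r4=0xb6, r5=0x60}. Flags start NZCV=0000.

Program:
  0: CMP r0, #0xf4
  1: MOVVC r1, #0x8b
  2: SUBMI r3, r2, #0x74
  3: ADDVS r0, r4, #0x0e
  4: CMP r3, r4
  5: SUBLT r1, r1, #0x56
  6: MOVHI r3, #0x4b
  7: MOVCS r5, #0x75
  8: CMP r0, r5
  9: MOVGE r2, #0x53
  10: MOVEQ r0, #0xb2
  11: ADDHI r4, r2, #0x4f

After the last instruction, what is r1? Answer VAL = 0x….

[0] flags=1000 → (cmp)
[1] flags=1000 VC?T → r1=0x8b
[2] flags=1000 MI?T → r3=0x86
[3] flags=1000 VS?F → skip
[4] flags=1000 → (cmp)
[5] flags=1000 LT?T → r1=0x35
[6] flags=1000 HI?F → skip
[7] flags=1000 CS?F → skip
[8] flags=0011 → (cmp)
[9] flags=0011 GE?F → skip
[10] flags=0011 EQ?F → skip
[11] flags=0011 HI?T → r4=0x49

VAL = 0x35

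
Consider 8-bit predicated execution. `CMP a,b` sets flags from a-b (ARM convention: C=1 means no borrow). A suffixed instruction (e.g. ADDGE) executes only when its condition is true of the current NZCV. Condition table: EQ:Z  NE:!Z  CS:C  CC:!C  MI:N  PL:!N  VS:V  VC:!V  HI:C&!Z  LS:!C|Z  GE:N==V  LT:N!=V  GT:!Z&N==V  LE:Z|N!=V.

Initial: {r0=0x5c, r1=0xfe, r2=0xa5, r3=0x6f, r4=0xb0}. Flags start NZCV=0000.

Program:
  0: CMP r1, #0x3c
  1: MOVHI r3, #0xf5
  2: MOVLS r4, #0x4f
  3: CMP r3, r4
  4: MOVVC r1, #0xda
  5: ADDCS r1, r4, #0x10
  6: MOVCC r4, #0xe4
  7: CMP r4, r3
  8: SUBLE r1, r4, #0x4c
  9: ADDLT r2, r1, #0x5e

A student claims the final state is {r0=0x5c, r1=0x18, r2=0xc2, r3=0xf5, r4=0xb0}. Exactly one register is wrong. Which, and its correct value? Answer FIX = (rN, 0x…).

FIX = (r1, 0x64)

[0] flags=1010 → (cmp)
[1] flags=1010 HI?T → r3=0xf5
[2] flags=1010 LS?F → skip
[3] flags=0010 → (cmp)
[4] flags=0010 VC?T → r1=0xda
[5] flags=0010 CS?T → r1=0xc0
[6] flags=0010 CC?F → skip
[7] flags=1000 → (cmp)
[8] flags=1000 LE?T → r1=0x64
[9] flags=1000 LT?T → r2=0xc2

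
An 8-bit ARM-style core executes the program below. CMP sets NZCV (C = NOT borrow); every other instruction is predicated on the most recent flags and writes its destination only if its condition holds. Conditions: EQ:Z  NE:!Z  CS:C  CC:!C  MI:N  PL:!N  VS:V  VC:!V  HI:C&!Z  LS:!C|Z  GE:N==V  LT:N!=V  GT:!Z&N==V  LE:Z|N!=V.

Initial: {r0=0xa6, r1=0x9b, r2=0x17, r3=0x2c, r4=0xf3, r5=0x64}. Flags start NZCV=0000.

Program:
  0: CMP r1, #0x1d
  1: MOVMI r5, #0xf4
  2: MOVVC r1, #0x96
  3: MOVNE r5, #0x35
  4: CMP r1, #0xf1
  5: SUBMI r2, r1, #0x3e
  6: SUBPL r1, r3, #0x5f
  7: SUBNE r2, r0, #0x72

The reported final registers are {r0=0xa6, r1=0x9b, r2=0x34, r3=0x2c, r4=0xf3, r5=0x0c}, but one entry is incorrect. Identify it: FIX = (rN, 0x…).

0: ✓ CMP  NZCV=0011
1: · MOVMI
2: · MOVVC
3: ✓ MOVNE  r5←0x35
4: ✓ CMP  NZCV=1000
5: ✓ SUBMI  r2←0x5d
6: · SUBPL
7: ✓ SUBNE  r2←0x34

FIX = (r5, 0x35)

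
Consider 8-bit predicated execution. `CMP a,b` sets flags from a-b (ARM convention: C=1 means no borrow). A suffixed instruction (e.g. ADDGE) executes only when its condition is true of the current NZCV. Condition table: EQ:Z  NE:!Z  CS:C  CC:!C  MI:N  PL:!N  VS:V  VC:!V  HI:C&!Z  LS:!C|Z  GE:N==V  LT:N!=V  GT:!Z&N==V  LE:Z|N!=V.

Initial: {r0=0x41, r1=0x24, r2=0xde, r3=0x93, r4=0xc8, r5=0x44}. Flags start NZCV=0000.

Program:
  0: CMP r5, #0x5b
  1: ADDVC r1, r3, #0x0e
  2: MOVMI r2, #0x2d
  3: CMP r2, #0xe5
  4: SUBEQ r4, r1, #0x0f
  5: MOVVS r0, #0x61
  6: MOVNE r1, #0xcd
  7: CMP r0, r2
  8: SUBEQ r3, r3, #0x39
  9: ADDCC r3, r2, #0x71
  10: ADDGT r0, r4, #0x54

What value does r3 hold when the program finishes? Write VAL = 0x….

VAL = 0x93

[0] flags=1000 → (cmp)
[1] flags=1000 VC?T → r1=0xa1
[2] flags=1000 MI?T → r2=0x2d
[3] flags=0000 → (cmp)
[4] flags=0000 EQ?F → skip
[5] flags=0000 VS?F → skip
[6] flags=0000 NE?T → r1=0xcd
[7] flags=0010 → (cmp)
[8] flags=0010 EQ?F → skip
[9] flags=0010 CC?F → skip
[10] flags=0010 GT?T → r0=0x1c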